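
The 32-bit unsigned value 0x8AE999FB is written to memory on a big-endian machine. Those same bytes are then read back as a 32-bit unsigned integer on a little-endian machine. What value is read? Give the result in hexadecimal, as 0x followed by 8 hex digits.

0xFB99E98A

Stored big-endian, the bytes at ascending addresses are 8A E9 99 FB.
Read back as little-endian, the first byte is least significant, giving 0xFB99E98A.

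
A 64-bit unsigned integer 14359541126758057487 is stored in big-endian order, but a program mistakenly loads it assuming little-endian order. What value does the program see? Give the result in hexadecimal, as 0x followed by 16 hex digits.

14359541126758057487 in 64-bit hexadecimal is 0xC74756931E06C60F.
Stored big-endian, the bytes at ascending addresses are C7 47 56 93 1E 06 C6 0F.
Read back as little-endian, the first byte is least significant, giving 0x0FC6061E935647C7.

0x0FC6061E935647C7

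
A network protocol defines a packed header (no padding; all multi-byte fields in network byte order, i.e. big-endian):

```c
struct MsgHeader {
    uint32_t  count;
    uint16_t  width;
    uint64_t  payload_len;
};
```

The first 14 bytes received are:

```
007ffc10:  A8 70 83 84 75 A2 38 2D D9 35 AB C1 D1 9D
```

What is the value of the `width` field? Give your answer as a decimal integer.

30114

`width` follows `count` (4 bytes), so it starts at byte offset 4 and occupies 2 bytes.
Bytes at offsets 4..5: 75 A2.
In big-endian order the high byte comes first in memory.
The bytes are already most-significant first: 0x75A2.
0x75A2 = 30114.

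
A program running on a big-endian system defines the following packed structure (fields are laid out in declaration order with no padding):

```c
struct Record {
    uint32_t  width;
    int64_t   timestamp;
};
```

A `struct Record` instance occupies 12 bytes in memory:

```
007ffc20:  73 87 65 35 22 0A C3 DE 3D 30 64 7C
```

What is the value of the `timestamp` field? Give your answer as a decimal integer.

2452988306333394044

`timestamp` follows `width` (4 bytes), so it starts at byte offset 4 and occupies 8 bytes.
Bytes at offsets 4..11: 22 0A C3 DE 3D 30 64 7C.
In big-endian order the high byte comes first in memory.
The bytes are already most-significant first: 0x220AC3DE3D30647C.
0x220AC3DE3D30647C = 2452988306333394044.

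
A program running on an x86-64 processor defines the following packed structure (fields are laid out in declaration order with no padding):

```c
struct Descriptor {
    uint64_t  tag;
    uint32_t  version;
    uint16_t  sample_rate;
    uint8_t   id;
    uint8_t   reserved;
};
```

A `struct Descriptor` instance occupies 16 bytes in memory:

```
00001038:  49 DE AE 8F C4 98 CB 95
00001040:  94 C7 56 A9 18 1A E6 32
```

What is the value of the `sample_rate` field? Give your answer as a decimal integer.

6680

`sample_rate` follows `tag` (8 B), `version` (4 B), so it starts at offset 8 + 4 = 12 and occupies 2 bytes.
Bytes at offsets 12..13: 18 1A.
In little-endian order the low byte comes first in memory.
Reassemble most-significant byte first: 1A 18 → 0x1A18.
0x1A18 = 6680.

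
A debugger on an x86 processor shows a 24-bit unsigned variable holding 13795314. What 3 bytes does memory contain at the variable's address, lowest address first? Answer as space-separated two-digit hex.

F2 7F D2

13795314 in hexadecimal, padded to 24 bits, is 0xD27FF2.
Split into bytes (most-significant first): D2 7F F2.
Little-endian: lowest address holds the least-significant byte.
So at ascending addresses the bytes are F2 7F D2.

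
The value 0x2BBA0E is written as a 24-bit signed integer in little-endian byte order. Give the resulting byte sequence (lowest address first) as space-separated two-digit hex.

Split into bytes (most-significant first): 2B BA 0E.
Little-endian stores the least-significant byte at the lowest address.
So at ascending addresses the bytes are 0E BA 2B.

0E BA 2B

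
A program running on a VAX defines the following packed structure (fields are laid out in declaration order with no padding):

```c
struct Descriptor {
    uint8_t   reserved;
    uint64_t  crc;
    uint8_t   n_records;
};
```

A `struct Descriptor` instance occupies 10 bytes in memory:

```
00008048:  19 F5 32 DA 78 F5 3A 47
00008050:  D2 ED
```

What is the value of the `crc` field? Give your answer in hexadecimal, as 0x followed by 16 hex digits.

`crc` follows `reserved` (1 byte), so it starts at byte offset 1 and occupies 8 bytes.
Bytes at offsets 1..8: F5 32 DA 78 F5 3A 47 D2.
In little-endian order the low byte comes first in memory.
Reassemble most-significant byte first: D2 47 3A F5 78 DA 32 F5 → 0xD2473AF578DA32F5.

0xD2473AF578DA32F5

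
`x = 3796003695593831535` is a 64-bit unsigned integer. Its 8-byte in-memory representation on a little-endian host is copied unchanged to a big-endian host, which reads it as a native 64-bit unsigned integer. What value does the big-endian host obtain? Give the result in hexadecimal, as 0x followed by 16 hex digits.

3796003695593831535 in 64-bit hexadecimal is 0x34AE1D3FC1F0BC6F.
Stored little-endian, the bytes at ascending addresses are 6F BC F0 C1 3F 1D AE 34.
Read back as big-endian, the last byte is least significant, giving 0x6FBCF0C13F1DAE34.

0x6FBCF0C13F1DAE34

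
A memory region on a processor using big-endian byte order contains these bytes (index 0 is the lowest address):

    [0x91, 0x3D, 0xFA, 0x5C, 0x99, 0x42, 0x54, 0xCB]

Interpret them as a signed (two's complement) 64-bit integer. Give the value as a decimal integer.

In big-endian order the high byte comes first in memory.
The bytes are already most-significant first: 0x913DFA5C994254CB.
Top bit is set, so as a signed 64-bit value this is 0x913DFA5C994254CB − 2^64 = -7980947689015454517.

-7980947689015454517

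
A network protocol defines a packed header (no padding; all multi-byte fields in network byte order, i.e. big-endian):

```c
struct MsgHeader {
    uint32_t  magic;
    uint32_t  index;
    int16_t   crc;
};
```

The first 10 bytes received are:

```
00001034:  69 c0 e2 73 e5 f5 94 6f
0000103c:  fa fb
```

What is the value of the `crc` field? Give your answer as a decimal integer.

-1285

`crc` follows `magic` (4 B), `index` (4 B), so it starts at offset 4 + 4 = 8 and occupies 2 bytes.
Bytes at offsets 8..9: FA FB.
Big-endian: lowest address holds the most-significant byte.
The bytes are already most-significant first: 0xFAFB.
Top bit is set, so as a signed 16-bit value this is 0xFAFB − 2^16 = -1285.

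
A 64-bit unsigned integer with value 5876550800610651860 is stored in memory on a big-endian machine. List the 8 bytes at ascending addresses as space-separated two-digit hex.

51 8D B3 D1 5E EF 6E D4

5876550800610651860 in hexadecimal, padded to 64 bits, is 0x518DB3D15EEF6ED4.
Split into bytes (most-significant first): 51 8D B3 D1 5E EF 6E D4.
Big-endian: lowest address holds the most-significant byte.
So the memory order matches the most-significant-first order: 51 8D B3 D1 5E EF 6E D4.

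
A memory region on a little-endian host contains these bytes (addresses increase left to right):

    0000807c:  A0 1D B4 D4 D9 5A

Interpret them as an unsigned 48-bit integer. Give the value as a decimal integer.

Little-endian: lowest address holds the least-significant byte.
Reassemble most-significant byte first: 5A D9 D4 B4 1D A0 → 0x5AD9D4B41DA0.
0x5AD9D4B41DA0 = 99891622976928.

99891622976928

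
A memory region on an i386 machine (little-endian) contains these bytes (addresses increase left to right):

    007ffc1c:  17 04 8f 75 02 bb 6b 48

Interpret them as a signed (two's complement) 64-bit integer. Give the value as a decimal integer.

5218470212475487255

In little-endian order the low byte comes first in memory.
Reassemble most-significant byte first: 48 6B BB 02 75 8F 04 17 → 0x486BBB02758F0417.
0x486BBB02758F0417 = 5218470212475487255.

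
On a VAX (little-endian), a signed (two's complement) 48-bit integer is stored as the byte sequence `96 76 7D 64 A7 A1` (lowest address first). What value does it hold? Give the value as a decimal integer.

In little-endian order the low byte comes first in memory.
Reassemble most-significant byte first: A1 A7 64 7D 76 96 → 0xA1A7647D7696.
Top bit is set, so as a signed 48-bit value this is 0xA1A7647D7696 − 2^48 = -103734659156330.

-103734659156330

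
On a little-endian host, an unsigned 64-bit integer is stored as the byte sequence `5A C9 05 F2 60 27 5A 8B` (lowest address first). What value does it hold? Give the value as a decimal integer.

In little-endian order the low byte comes first in memory.
Reassemble most-significant byte first: 8B 5A 27 60 F2 05 C9 5A → 0x8B5A2760F205C95A.
0x8B5A2760F205C95A = 10041381616506751322.

10041381616506751322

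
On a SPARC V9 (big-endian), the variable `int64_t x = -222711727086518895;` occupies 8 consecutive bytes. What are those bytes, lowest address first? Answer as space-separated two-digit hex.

FC E8 C4 DD 3B B1 BD 91

Two's complement of -222711727086518895 in 64 bits: 222711727086518895 = 0x03173B22C44E426F; invert → 0xFCE8C4DD3BB1BD90; add 1 → 0xFCE8C4DD3BB1BD91.
Split into bytes (most-significant first): FC E8 C4 DD 3B B1 BD 91.
In big-endian order the high byte comes first in memory.
So the memory order matches the most-significant-first order: FC E8 C4 DD 3B B1 BD 91.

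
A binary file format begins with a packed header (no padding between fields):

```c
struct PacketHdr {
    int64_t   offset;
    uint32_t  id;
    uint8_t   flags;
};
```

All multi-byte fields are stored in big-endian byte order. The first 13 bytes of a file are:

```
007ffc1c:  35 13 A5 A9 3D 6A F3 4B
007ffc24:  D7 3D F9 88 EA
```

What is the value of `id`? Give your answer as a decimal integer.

3611163016

`id` follows `offset` (8 bytes), so it starts at byte offset 8 and occupies 4 bytes.
Bytes at offsets 8..11: D7 3D F9 88.
Big-endian stores the most-significant byte at the lowest address.
The bytes are already most-significant first: 0xD73DF988.
0xD73DF988 = 3611163016.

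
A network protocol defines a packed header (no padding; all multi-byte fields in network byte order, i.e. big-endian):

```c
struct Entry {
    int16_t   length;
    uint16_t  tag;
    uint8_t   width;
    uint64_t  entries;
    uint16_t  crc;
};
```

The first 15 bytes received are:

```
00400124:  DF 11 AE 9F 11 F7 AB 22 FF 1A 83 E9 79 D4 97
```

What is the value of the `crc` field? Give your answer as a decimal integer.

`crc` follows `length` (2 B), `tag` (2 B), `width` (1 B), `entries` (8 B), so it starts at offset 2 + 2 + 1 + 8 = 13 and occupies 2 bytes.
Bytes at offsets 13..14: D4 97.
In big-endian order the high byte comes first in memory.
The bytes are already most-significant first: 0xD497.
0xD497 = 54423.

54423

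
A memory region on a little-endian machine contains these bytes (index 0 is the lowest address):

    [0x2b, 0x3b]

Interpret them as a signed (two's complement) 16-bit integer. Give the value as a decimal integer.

15147

Little-endian stores the least-significant byte at the lowest address.
Reassemble most-significant byte first: 3B 2B → 0x3B2B.
0x3B2B = 15147.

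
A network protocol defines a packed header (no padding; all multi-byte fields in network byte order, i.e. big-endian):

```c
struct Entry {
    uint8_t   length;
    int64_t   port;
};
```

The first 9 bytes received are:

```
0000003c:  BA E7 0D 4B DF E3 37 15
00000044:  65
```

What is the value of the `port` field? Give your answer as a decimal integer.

-1797697251289131675

`port` follows `length` (1 byte), so it starts at byte offset 1 and occupies 8 bytes.
Bytes at offsets 1..8: E7 0D 4B DF E3 37 15 65.
Big-endian stores the most-significant byte at the lowest address.
The bytes are already most-significant first: 0xE70D4BDFE3371565.
Top bit is set, so as a signed 64-bit value this is 0xE70D4BDFE3371565 − 2^64 = -1797697251289131675.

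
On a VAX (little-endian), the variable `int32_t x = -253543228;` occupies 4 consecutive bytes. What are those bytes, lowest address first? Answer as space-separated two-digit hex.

Two's complement of -253543228 in 32 bits: 253543228 = 0x0F1CC33C; invert → 0xF0E33CC3; add 1 → 0xF0E33CC4.
Split into bytes (most-significant first): F0 E3 3C C4.
Little-endian stores the least-significant byte at the lowest address.
So at ascending addresses the bytes are C4 3C E3 F0.

C4 3C E3 F0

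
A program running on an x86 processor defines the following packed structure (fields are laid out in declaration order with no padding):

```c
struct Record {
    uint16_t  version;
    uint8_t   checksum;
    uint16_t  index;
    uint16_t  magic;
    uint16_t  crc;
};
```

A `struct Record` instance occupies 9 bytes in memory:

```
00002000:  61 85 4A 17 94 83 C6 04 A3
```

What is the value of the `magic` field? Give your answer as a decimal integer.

50819

`magic` follows `version` (2 B), `checksum` (1 B), `index` (2 B), so it starts at offset 2 + 1 + 2 = 5 and occupies 2 bytes.
Bytes at offsets 5..6: 83 C6.
In little-endian order the low byte comes first in memory.
Reassemble most-significant byte first: C6 83 → 0xC683.
0xC683 = 50819.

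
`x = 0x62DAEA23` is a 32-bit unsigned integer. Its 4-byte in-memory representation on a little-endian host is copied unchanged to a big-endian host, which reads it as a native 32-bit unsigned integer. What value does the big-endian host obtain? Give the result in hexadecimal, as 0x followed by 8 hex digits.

0x23EADA62

Stored little-endian, the bytes at ascending addresses are 23 EA DA 62.
Read back as big-endian, the last byte is least significant, giving 0x23EADA62.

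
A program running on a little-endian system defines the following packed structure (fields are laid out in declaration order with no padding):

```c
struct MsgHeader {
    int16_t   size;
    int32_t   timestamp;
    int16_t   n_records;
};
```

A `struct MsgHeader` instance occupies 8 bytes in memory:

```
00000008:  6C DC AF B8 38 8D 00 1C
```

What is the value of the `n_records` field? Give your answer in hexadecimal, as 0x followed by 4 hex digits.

`n_records` follows `size` (2 B), `timestamp` (4 B), so it starts at offset 2 + 4 = 6 and occupies 2 bytes.
Bytes at offsets 6..7: 00 1C.
Little-endian: lowest address holds the least-significant byte.
Reassemble most-significant byte first: 1C 00 → 0x1C00.

0x1C00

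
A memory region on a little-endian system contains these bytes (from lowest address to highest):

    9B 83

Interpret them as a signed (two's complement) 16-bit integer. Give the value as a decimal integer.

-31845

In little-endian order the low byte comes first in memory.
Reassemble most-significant byte first: 83 9B → 0x839B.
Top bit is set, so as a signed 16-bit value this is 0x839B − 2^16 = -31845.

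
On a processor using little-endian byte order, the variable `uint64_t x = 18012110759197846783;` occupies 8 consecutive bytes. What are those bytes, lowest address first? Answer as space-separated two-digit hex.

18012110759197846783 in hexadecimal, padded to 64 bits, is 0xF9F7DF4DA0FAACFF.
Split into bytes (most-significant first): F9 F7 DF 4D A0 FA AC FF.
Little-endian stores the least-significant byte at the lowest address.
So at ascending addresses the bytes are FF AC FA A0 4D DF F7 F9.

FF AC FA A0 4D DF F7 F9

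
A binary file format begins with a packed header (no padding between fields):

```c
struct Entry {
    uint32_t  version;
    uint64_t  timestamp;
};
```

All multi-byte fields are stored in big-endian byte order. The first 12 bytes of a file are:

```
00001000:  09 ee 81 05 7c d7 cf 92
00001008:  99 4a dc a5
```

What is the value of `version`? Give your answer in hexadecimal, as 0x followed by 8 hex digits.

0x09EE8105

`version` is the first field, at byte offset 0, occupying 4 bytes.
Bytes at offsets 0..3: 09 EE 81 05.
Big-endian: lowest address holds the most-significant byte.
The bytes are already most-significant first: 0x09EE8105.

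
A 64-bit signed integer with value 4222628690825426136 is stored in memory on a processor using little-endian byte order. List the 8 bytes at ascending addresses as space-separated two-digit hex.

4222628690825426136 in hexadecimal, padded to 64 bits, is 0x3A99CA6BFF05B4D8.
Split into bytes (most-significant first): 3A 99 CA 6B FF 05 B4 D8.
Little-endian stores the least-significant byte at the lowest address.
So at ascending addresses the bytes are D8 B4 05 FF 6B CA 99 3A.

D8 B4 05 FF 6B CA 99 3A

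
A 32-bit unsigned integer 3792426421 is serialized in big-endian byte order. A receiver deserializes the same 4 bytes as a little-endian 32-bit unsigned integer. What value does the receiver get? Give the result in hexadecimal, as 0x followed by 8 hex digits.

0xB5D50BE2

3792426421 in 32-bit hexadecimal is 0xE20BD5B5.
Stored big-endian, the bytes at ascending addresses are E2 0B D5 B5.
Read back as little-endian, the first byte is least significant, giving 0xB5D50BE2.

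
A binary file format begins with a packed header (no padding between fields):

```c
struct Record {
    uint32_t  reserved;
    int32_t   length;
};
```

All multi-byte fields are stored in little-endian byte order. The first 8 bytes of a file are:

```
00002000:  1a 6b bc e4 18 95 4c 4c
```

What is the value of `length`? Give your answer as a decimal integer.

`length` follows `reserved` (4 bytes), so it starts at byte offset 4 and occupies 4 bytes.
Bytes at offsets 4..7: 18 95 4C 4C.
Little-endian: lowest address holds the least-significant byte.
Reassemble most-significant byte first: 4C 4C 95 18 → 0x4C4C9518.
0x4C4C9518 = 1280087320.

1280087320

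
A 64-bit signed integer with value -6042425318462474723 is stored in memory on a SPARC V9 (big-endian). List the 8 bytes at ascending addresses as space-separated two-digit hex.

AC 24 FE 2F DF 37 B6 1D

Two's complement of -6042425318462474723 in 64 bits: 6042425318462474723 = 0x53DB01D020C849E3; invert → 0xAC24FE2FDF37B61C; add 1 → 0xAC24FE2FDF37B61D.
Split into bytes (most-significant first): AC 24 FE 2F DF 37 B6 1D.
Big-endian: lowest address holds the most-significant byte.
So the memory order matches the most-significant-first order: AC 24 FE 2F DF 37 B6 1D.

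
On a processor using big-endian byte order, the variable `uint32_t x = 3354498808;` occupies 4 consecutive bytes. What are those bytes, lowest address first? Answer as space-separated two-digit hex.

3354498808 in hexadecimal, padded to 32 bits, is 0xC7F196F8.
Split into bytes (most-significant first): C7 F1 96 F8.
In big-endian order the high byte comes first in memory.
So the memory order matches the most-significant-first order: C7 F1 96 F8.

C7 F1 96 F8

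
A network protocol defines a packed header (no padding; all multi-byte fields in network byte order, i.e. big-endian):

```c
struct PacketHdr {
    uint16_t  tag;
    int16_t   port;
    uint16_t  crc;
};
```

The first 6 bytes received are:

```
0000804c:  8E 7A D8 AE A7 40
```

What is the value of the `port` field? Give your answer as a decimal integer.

-10066

`port` follows `tag` (2 bytes), so it starts at byte offset 2 and occupies 2 bytes.
Bytes at offsets 2..3: D8 AE.
Big-endian stores the most-significant byte at the lowest address.
The bytes are already most-significant first: 0xD8AE.
Top bit is set, so as a signed 16-bit value this is 0xD8AE − 2^16 = -10066.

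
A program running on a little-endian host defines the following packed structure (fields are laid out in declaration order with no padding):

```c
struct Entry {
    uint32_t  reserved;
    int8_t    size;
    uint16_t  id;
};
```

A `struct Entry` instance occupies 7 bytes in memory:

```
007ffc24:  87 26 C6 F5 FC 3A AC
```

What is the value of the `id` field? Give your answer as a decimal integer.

44090

`id` follows `reserved` (4 B), `size` (1 B), so it starts at offset 4 + 1 = 5 and occupies 2 bytes.
Bytes at offsets 5..6: 3A AC.
Little-endian stores the least-significant byte at the lowest address.
Reassemble most-significant byte first: AC 3A → 0xAC3A.
0xAC3A = 44090.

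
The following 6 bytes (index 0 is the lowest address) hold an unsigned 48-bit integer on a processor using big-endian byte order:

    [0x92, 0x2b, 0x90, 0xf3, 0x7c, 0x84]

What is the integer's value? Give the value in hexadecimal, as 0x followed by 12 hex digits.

Big-endian stores the most-significant byte at the lowest address.
The bytes are already most-significant first: 0x922B90F37C84.

0x922B90F37C84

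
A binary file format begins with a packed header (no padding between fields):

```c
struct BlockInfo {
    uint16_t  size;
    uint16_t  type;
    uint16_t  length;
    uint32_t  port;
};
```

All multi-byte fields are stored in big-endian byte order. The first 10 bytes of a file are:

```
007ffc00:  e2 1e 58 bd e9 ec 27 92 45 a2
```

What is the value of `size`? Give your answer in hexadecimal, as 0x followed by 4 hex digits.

`size` is the first field, at byte offset 0, occupying 2 bytes.
Bytes at offsets 0..1: E2 1E.
Big-endian: lowest address holds the most-significant byte.
The bytes are already most-significant first: 0xE21E.

0xE21E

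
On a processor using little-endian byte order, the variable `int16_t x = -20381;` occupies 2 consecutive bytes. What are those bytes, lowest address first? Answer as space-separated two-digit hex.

Two's complement of -20381 in 16 bits: 20381 = 0x4F9D; invert → 0xB062; add 1 → 0xB063.
Split into bytes (most-significant first): B0 63.
Little-endian: lowest address holds the least-significant byte.
So at ascending addresses the bytes are 63 B0.

63 B0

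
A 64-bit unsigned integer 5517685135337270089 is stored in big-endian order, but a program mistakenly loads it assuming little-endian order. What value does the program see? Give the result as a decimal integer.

5517685135337270089 in 64-bit hexadecimal is 0x4C92C1658A3B2B49.
Stored big-endian, the bytes at ascending addresses are 4C 92 C1 65 8A 3B 2B 49.
Read back as little-endian, the first byte is least significant, giving 0x492B3B8A65C1924C.
0x492B3B8A65C1924C = 5272373254366007884.

5272373254366007884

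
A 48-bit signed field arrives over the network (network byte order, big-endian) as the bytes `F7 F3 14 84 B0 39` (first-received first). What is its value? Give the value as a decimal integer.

-8851583356871

Big-endian stores the most-significant byte at the lowest address.
The bytes are already most-significant first: 0xF7F31484B039.
Top bit is set, so as a signed 48-bit value this is 0xF7F31484B039 − 2^48 = -8851583356871.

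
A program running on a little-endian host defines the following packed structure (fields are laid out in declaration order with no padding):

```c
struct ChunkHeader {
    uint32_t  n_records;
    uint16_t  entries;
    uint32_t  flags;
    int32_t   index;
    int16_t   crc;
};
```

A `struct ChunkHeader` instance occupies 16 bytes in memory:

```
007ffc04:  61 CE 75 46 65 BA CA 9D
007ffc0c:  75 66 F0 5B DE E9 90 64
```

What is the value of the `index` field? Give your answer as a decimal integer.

`index` follows `n_records` (4 B), `entries` (2 B), `flags` (4 B), so it starts at offset 4 + 2 + 4 = 10 and occupies 4 bytes.
Bytes at offsets 10..13: F0 5B DE E9.
Little-endian: lowest address holds the least-significant byte.
Reassemble most-significant byte first: E9 DE 5B F0 → 0xE9DE5BF0.
Top bit is set, so as a signed 32-bit value this is 0xE9DE5BF0 − 2^32 = -371303440.

-371303440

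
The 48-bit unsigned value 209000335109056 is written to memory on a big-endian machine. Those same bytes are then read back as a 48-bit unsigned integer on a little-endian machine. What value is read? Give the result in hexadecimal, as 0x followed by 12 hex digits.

0xC06BBBAE15BE

209000335109056 in 48-bit hexadecimal is 0xBE15AEBB6BC0.
Stored big-endian, the bytes at ascending addresses are BE 15 AE BB 6B C0.
Read back as little-endian, the first byte is least significant, giving 0xC06BBBAE15BE.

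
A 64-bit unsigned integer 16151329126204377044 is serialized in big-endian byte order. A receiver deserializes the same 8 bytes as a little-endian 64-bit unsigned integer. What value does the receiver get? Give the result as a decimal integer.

16151329126204377044 in 64-bit hexadecimal is 0xE0250C4451D507D4.
Stored big-endian, the bytes at ascending addresses are E0 25 0C 44 51 D5 07 D4.
Read back as little-endian, the first byte is least significant, giving 0xD407D551440C25E0.
0xD407D551440C25E0 = 15278414805888411104.

15278414805888411104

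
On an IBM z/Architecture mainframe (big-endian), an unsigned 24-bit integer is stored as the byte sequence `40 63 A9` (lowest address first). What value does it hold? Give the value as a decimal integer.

4219817

Big-endian: lowest address holds the most-significant byte.
The bytes are already most-significant first: 0x4063A9.
0x4063A9 = 4219817.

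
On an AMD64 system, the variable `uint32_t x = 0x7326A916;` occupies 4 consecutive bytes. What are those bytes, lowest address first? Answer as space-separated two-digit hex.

Split into bytes (most-significant first): 73 26 A9 16.
Little-endian stores the least-significant byte at the lowest address.
So at ascending addresses the bytes are 16 A9 26 73.

16 A9 26 73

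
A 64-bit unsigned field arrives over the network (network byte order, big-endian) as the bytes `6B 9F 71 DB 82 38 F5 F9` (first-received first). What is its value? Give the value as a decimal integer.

7755042270951831033

In big-endian order the high byte comes first in memory.
The bytes are already most-significant first: 0x6B9F71DB8238F5F9.
0x6B9F71DB8238F5F9 = 7755042270951831033.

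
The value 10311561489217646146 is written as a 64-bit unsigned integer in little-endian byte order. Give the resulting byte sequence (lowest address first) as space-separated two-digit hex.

10311561489217646146 in hexadecimal, padded to 64 bits, is 0x8F1A068A9C6A6E42.
Split into bytes (most-significant first): 8F 1A 06 8A 9C 6A 6E 42.
Little-endian: lowest address holds the least-significant byte.
So at ascending addresses the bytes are 42 6E 6A 9C 8A 06 1A 8F.

42 6E 6A 9C 8A 06 1A 8F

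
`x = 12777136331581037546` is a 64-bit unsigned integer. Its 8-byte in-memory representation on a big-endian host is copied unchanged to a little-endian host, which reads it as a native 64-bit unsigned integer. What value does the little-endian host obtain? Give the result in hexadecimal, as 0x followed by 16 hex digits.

0xEA1BA022CC8151B1

12777136331581037546 in 64-bit hexadecimal is 0xB15181CC22A01BEA.
Stored big-endian, the bytes at ascending addresses are B1 51 81 CC 22 A0 1B EA.
Read back as little-endian, the first byte is least significant, giving 0xEA1BA022CC8151B1.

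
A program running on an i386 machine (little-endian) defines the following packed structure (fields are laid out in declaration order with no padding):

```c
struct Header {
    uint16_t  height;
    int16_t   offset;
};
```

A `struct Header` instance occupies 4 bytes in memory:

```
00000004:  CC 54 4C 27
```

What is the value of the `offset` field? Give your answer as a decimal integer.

`offset` follows `height` (2 bytes), so it starts at byte offset 2 and occupies 2 bytes.
Bytes at offsets 2..3: 4C 27.
Little-endian: lowest address holds the least-significant byte.
Reassemble most-significant byte first: 27 4C → 0x274C.
0x274C = 10060.

10060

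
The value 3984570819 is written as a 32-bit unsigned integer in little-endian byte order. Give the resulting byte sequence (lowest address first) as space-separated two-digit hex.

3984570819 in hexadecimal, padded to 32 bits, is 0xED7FB9C3.
Split into bytes (most-significant first): ED 7F B9 C3.
Little-endian: lowest address holds the least-significant byte.
So at ascending addresses the bytes are C3 B9 7F ED.

C3 B9 7F ED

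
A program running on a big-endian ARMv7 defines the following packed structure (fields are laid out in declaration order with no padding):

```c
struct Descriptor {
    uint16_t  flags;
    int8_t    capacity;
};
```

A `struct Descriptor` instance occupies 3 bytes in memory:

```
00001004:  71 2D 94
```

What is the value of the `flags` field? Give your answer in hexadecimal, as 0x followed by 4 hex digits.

0x712D

`flags` is the first field, at byte offset 0, occupying 2 bytes.
Bytes at offsets 0..1: 71 2D.
Big-endian stores the most-significant byte at the lowest address.
The bytes are already most-significant first: 0x712D.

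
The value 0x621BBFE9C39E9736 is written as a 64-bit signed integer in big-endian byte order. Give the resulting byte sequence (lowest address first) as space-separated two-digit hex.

Split into bytes (most-significant first): 62 1B BF E9 C3 9E 97 36.
Big-endian stores the most-significant byte at the lowest address.
So the memory order matches the most-significant-first order: 62 1B BF E9 C3 9E 97 36.

62 1B BF E9 C3 9E 97 36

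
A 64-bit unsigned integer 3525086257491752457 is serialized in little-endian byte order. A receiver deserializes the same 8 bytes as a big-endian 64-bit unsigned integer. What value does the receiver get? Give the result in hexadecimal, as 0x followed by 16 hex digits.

3525086257491752457 in 64-bit hexadecimal is 0x30EB9F4644683609.
Stored little-endian, the bytes at ascending addresses are 09 36 68 44 46 9F EB 30.
Read back as big-endian, the last byte is least significant, giving 0x09366844469FEB30.

0x09366844469FEB30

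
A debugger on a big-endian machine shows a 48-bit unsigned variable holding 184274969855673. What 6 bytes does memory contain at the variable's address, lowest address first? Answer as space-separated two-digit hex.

184274969855673 in hexadecimal, padded to 48 bits, is 0xA798DC1E86B9.
Split into bytes (most-significant first): A7 98 DC 1E 86 B9.
Big-endian stores the most-significant byte at the lowest address.
So the memory order matches the most-significant-first order: A7 98 DC 1E 86 B9.

A7 98 DC 1E 86 B9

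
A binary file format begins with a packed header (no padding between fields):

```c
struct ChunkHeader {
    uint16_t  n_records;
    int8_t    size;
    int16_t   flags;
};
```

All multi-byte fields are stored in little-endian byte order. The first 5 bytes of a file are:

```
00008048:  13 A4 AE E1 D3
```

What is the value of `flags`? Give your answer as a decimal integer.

`flags` follows `n_records` (2 B), `size` (1 B), so it starts at offset 2 + 1 = 3 and occupies 2 bytes.
Bytes at offsets 3..4: E1 D3.
In little-endian order the low byte comes first in memory.
Reassemble most-significant byte first: D3 E1 → 0xD3E1.
Top bit is set, so as a signed 16-bit value this is 0xD3E1 − 2^16 = -11295.

-11295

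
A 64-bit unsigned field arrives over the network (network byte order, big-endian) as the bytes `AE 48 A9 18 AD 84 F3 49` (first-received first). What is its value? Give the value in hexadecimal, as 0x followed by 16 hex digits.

0xAE48A918AD84F349

Big-endian stores the most-significant byte at the lowest address.
The bytes are already most-significant first: 0xAE48A918AD84F349.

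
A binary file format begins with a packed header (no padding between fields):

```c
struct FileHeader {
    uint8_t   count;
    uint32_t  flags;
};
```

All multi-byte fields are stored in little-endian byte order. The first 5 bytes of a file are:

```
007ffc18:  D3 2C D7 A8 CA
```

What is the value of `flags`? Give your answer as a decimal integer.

`flags` follows `count` (1 byte), so it starts at byte offset 1 and occupies 4 bytes.
Bytes at offsets 1..4: 2C D7 A8 CA.
In little-endian order the low byte comes first in memory.
Reassemble most-significant byte first: CA A8 D7 2C → 0xCAA8D72C.
0xCAA8D72C = 3400062764.

3400062764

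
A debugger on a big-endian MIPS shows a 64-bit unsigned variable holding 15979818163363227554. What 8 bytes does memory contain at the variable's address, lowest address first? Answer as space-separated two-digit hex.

DD C3 B7 F4 72 99 A7 A2

15979818163363227554 in hexadecimal, padded to 64 bits, is 0xDDC3B7F47299A7A2.
Split into bytes (most-significant first): DD C3 B7 F4 72 99 A7 A2.
Big-endian: lowest address holds the most-significant byte.
So the memory order matches the most-significant-first order: DD C3 B7 F4 72 99 A7 A2.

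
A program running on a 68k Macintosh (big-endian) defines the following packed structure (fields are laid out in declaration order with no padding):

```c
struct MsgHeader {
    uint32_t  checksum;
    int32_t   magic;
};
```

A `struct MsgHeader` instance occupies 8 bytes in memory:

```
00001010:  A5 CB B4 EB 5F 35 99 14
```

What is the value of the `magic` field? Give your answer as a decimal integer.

1597348116

`magic` follows `checksum` (4 bytes), so it starts at byte offset 4 and occupies 4 bytes.
Bytes at offsets 4..7: 5F 35 99 14.
Big-endian stores the most-significant byte at the lowest address.
The bytes are already most-significant first: 0x5F359914.
0x5F359914 = 1597348116.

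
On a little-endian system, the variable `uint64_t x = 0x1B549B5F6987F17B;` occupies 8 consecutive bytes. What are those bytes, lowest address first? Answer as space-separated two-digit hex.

Split into bytes (most-significant first): 1B 54 9B 5F 69 87 F1 7B.
Little-endian: lowest address holds the least-significant byte.
So at ascending addresses the bytes are 7B F1 87 69 5F 9B 54 1B.

7B F1 87 69 5F 9B 54 1B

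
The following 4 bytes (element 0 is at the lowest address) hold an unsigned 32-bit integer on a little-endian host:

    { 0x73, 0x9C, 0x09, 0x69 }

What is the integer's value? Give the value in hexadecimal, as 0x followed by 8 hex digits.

0x69099C73

Little-endian: lowest address holds the least-significant byte.
Reassemble most-significant byte first: 69 09 9C 73 → 0x69099C73.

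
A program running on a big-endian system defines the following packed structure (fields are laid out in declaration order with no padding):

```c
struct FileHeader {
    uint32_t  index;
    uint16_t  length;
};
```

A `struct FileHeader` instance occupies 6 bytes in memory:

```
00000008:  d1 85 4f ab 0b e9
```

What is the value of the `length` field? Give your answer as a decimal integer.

3049

`length` follows `index` (4 bytes), so it starts at byte offset 4 and occupies 2 bytes.
Bytes at offsets 4..5: 0B E9.
In big-endian order the high byte comes first in memory.
The bytes are already most-significant first: 0x0BE9.
0x0BE9 = 3049.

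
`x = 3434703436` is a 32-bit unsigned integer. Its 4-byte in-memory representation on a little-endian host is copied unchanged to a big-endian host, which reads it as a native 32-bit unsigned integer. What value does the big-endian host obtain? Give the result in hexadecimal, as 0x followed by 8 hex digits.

0x4C6AB9CC

3434703436 in 32-bit hexadecimal is 0xCCB96A4C.
Stored little-endian, the bytes at ascending addresses are 4C 6A B9 CC.
Read back as big-endian, the last byte is least significant, giving 0x4C6AB9CC.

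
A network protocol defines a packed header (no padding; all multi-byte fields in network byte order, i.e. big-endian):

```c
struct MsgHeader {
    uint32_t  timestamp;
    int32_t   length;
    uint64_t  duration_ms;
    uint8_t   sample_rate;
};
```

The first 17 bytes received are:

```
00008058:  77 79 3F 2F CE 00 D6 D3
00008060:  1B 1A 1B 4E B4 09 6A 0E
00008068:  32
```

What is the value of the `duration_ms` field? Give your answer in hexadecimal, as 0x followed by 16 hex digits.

`duration_ms` follows `timestamp` (4 B), `length` (4 B), so it starts at offset 4 + 4 = 8 and occupies 8 bytes.
Bytes at offsets 8..15: 1B 1A 1B 4E B4 09 6A 0E.
In big-endian order the high byte comes first in memory.
The bytes are already most-significant first: 0x1B1A1B4EB4096A0E.

0x1B1A1B4EB4096A0E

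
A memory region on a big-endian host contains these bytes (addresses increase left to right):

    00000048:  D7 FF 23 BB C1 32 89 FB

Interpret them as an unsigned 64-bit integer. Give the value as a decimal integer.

15564198126522894843

In big-endian order the high byte comes first in memory.
The bytes are already most-significant first: 0xD7FF23BBC13289FB.
0xD7FF23BBC13289FB = 15564198126522894843.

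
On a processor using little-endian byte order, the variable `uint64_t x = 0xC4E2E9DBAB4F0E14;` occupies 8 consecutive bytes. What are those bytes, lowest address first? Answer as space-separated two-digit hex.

14 0E 4F AB DB E9 E2 C4

Split into bytes (most-significant first): C4 E2 E9 DB AB 4F 0E 14.
Little-endian stores the least-significant byte at the lowest address.
So at ascending addresses the bytes are 14 0E 4F AB DB E9 E2 C4.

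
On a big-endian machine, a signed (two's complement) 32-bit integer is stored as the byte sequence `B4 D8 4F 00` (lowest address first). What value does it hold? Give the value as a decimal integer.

Big-endian: lowest address holds the most-significant byte.
The bytes are already most-significant first: 0xB4D84F00.
Top bit is set, so as a signed 32-bit value this is 0xB4D84F00 − 2^32 = -1260892416.

-1260892416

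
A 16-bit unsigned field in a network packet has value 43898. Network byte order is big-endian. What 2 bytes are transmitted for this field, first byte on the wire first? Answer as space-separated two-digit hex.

AB 7A

43898 in hexadecimal, padded to 16 bits, is 0xAB7A.
Split into bytes (most-significant first): AB 7A.
Big-endian: lowest address holds the most-significant byte.
So the memory order matches the most-significant-first order: AB 7A.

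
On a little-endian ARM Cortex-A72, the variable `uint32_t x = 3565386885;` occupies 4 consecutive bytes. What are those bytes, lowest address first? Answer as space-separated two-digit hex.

85 7C 83 D4

3565386885 in hexadecimal, padded to 32 bits, is 0xD4837C85.
Split into bytes (most-significant first): D4 83 7C 85.
Little-endian: lowest address holds the least-significant byte.
So at ascending addresses the bytes are 85 7C 83 D4.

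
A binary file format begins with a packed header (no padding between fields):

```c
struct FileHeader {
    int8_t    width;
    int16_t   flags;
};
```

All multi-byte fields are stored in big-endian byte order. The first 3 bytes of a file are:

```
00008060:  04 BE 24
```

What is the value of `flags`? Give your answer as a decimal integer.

-16860

`flags` follows `width` (1 byte), so it starts at byte offset 1 and occupies 2 bytes.
Bytes at offsets 1..2: BE 24.
Big-endian: lowest address holds the most-significant byte.
The bytes are already most-significant first: 0xBE24.
Top bit is set, so as a signed 16-bit value this is 0xBE24 − 2^16 = -16860.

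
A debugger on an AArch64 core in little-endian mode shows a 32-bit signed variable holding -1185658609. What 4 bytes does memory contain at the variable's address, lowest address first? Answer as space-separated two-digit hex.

Two's complement of -1185658609 in 32 bits: 1185658609 = 0x46ABB6F1; invert → 0xB954490E; add 1 → 0xB954490F.
Split into bytes (most-significant first): B9 54 49 0F.
Little-endian: lowest address holds the least-significant byte.
So at ascending addresses the bytes are 0F 49 54 B9.

0F 49 54 B9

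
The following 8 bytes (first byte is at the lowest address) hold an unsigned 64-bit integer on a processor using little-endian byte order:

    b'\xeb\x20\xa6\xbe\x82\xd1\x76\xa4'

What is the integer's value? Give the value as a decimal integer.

Little-endian stores the least-significant byte at the lowest address.
Reassemble most-significant byte first: A4 76 D1 82 BE A6 20 EB → 0xA476D182BEA620EB.
0xA476D182BEA620EB = 11850889828946551019.

11850889828946551019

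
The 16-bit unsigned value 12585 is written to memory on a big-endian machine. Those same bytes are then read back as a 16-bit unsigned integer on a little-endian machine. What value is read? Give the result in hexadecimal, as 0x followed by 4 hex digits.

12585 in 16-bit hexadecimal is 0x3129.
Stored big-endian, the bytes at ascending addresses are 31 29.
Read back as little-endian, the first byte is least significant, giving 0x2931.

0x2931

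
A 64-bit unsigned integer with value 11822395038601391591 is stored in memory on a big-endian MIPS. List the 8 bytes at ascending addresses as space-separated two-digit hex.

11822395038601391591 in hexadecimal, padded to 64 bits, is 0xA41195A65E2D2DE7.
Split into bytes (most-significant first): A4 11 95 A6 5E 2D 2D E7.
Big-endian: lowest address holds the most-significant byte.
So the memory order matches the most-significant-first order: A4 11 95 A6 5E 2D 2D E7.

A4 11 95 A6 5E 2D 2D E7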